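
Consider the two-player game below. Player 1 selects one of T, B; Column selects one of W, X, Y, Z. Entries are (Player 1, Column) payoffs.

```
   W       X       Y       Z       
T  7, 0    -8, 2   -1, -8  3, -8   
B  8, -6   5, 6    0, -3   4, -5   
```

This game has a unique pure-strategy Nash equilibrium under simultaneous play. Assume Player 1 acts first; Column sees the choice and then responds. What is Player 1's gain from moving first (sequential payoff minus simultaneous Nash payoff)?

Backward induction with Player 1 moving first.
- T → Column plays X (best of 0, 2, -8, -8); Player 1 gets -8.
- B → Column plays X (best of -6, 6, -3, -5); Player 1 gets 5.
Player 1's induced payoffs are -8, 5, so Player 1 commits to B. Subgame-perfect outcome: (B, X) with payoffs (5, 6).
Under simultaneous play:
Player 1's best replies: W→B; X→B; Y→B; Z→B.
Column's best replies: T→X; B→X.
Only (B, X) has each player best-responding; Nash payoffs (5, 6).
Player 1's commitment gain: 5 − 5 = 0.

0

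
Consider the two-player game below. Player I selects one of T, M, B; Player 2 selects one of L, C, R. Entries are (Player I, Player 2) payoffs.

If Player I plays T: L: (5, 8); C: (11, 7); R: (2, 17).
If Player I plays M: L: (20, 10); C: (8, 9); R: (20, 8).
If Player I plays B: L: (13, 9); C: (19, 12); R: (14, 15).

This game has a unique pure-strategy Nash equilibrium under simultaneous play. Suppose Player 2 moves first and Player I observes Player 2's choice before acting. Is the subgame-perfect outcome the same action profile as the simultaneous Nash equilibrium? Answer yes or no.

Backward induction with Player 2 moving first.
- L: Player I compares 5, 20, 13 and picks M; Player 2 would get 10.
- C: Player I compares 11, 8, 19 and picks B; Player 2 would get 12.
- R: Player I compares 2, 20, 14 and picks M; Player 2 would get 8.
Among 10, 12, 8, the best is 12 at C. Subgame-perfect outcome: (B, C) with payoffs (19, 12).
For the simultaneous game, intersect best replies.
Player I's best replies: L→M; C→B; R→M.
Player 2's best replies: T→R; M→L; B→R.
Only (M, L) has each player best-responding; Nash payoffs (20, 10).
Sequential outcome (B, C) differs from the Nash profile (M, L).

no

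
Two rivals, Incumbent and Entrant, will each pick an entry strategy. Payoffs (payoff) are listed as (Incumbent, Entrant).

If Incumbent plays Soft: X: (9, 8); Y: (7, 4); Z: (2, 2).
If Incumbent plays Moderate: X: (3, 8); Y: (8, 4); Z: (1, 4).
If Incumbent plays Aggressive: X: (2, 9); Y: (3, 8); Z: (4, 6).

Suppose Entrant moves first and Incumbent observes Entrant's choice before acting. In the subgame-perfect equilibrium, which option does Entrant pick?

Incumbent best-responds to each possible Entrant move:
- X: Incumbent compares 9, 3, 2 and picks Soft; Entrant would get 8.
- Y: Incumbent compares 7, 8, 3 and picks Moderate; Entrant would get 4.
- Z: Incumbent compares 2, 1, 4 and picks Aggressive; Entrant would get 6.
Maximizing over 8, 4, 6, Entrant chooses X. Subgame-perfect outcome: (Soft, X) with payoffs (9, 8).

X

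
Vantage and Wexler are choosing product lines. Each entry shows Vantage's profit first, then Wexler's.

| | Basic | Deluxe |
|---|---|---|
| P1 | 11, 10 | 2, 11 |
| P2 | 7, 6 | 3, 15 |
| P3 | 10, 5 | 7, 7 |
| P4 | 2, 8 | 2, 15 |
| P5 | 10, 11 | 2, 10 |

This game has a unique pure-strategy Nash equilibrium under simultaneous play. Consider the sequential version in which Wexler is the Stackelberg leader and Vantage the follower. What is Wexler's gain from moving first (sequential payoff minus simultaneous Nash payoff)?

Backward induction with Wexler moving first.
- Basic: Vantage compares 11, 7, 10, 2, 10 and picks P1; Wexler would get 10.
- Deluxe: Vantage compares 2, 3, 7, 2, 2 and picks P3; Wexler would get 7.
Maximizing over 10, 7, Wexler chooses Basic. Subgame-perfect outcome: (P1, Basic) with payoffs (11, 10).
Under simultaneous play:
Vantage's best replies: Basic→P1; Deluxe→P3.
Wexler's best replies: P1→Deluxe; P2→Deluxe; P3→Deluxe; P4→Deluxe; P5→Basic.
Only (P3, Deluxe) has each player best-responding; Nash payoffs (7, 7).
Wexler's commitment gain: 10 − 7 = 3.

3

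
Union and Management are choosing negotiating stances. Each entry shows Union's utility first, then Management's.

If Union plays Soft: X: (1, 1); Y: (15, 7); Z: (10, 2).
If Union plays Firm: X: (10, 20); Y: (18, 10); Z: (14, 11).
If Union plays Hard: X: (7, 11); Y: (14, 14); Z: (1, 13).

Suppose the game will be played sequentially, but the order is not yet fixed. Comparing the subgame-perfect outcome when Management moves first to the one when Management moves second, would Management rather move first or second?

first

If Union leads: Management's best replies are Soft→Y, Firm→X, Hard→Y; Union's induced payoffs 15, 10, 14; outcome (Soft, Y), payoffs (15, 7).
If Management leads: Union's best replies are X→Firm, Y→Firm, Z→Firm; Management's induced payoffs 20, 10, 11; outcome (Firm, X), payoffs (10, 20).
Management gets 20 moving first and 7 moving second, so Management prefers to move first.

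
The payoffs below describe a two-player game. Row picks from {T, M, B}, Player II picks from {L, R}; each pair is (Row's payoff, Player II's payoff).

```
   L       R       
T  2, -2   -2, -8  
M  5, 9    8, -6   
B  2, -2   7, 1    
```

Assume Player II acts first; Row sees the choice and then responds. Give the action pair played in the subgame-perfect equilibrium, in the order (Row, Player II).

(M, L)

Row best-responds to each possible Player II move:
- L: BR = M, leader payoff 9.
- R: BR = M, leader payoff -6.
Among 9, -6, the best is 9 at L. Subgame-perfect outcome: (M, L) with payoffs (5, 9).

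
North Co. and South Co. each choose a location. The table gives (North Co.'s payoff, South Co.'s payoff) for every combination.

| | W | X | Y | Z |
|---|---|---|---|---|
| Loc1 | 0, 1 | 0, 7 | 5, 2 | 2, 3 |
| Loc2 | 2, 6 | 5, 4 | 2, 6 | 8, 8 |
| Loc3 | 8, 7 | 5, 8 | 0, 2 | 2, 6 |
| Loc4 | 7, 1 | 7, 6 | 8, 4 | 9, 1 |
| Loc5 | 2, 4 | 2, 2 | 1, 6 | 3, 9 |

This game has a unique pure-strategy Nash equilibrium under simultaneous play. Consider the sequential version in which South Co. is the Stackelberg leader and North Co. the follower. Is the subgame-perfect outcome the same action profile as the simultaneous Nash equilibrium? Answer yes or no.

North Co. best-responds to each possible South Co. move:
- W: BR = Loc3, leader payoff 7.
- X: BR = Loc4, leader payoff 6.
- Y: BR = Loc4, leader payoff 4.
- Z: BR = Loc4, leader payoff 1.
Among 7, 6, 4, 1, the best is 7 at W. Subgame-perfect outcome: (Loc3, W) with payoffs (8, 7).
Now find the simultaneous Nash equilibrium.
North Co.'s best replies: W→Loc3; X→Loc4; Y→Loc4; Z→Loc4.
South Co.'s best replies: Loc1→X; Loc2→Z; Loc3→X; Loc4→X; Loc5→Z.
The unique mutual best reply is (Loc4, X), giving (7, 6).
Sequential outcome (Loc3, W) differs from the Nash profile (Loc4, X).

no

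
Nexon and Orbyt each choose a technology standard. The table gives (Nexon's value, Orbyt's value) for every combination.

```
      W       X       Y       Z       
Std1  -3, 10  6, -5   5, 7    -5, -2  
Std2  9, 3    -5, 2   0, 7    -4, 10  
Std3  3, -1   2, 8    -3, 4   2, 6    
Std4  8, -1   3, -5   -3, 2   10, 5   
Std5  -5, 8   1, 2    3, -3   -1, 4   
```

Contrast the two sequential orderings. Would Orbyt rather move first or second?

If Nexon leads: Orbyt's best replies are Std1→W, Std2→Z, Std3→X, Std4→Z, Std5→W; Nexon's induced payoffs -3, -4, 2, 10, -5; outcome (Std4, Z), payoffs (10, 5).
If Orbyt leads: Nexon's best replies are W→Std2, X→Std1, Y→Std1, Z→Std4; Orbyt's induced payoffs 3, -5, 7, 5; outcome (Std1, Y), payoffs (5, 7).
Orbyt gets 7 moving first and 5 moving second, so Orbyt prefers to move first.

first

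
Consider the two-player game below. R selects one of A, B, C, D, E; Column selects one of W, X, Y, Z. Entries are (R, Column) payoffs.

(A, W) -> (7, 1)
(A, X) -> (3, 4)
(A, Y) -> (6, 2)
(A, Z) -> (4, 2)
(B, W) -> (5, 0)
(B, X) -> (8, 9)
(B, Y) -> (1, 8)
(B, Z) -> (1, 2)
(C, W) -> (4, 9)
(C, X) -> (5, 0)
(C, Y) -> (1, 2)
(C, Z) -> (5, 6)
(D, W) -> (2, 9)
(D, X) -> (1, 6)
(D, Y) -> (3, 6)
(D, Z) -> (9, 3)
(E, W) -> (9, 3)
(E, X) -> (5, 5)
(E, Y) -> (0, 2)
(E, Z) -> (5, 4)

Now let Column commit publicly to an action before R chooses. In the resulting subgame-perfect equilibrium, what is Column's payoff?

9

Backward induction with Column moving first.
- W: R compares 7, 5, 4, 2, 9 and picks E; Column would get 3.
- X: R compares 3, 8, 5, 1, 5 and picks B; Column would get 9.
- Y: R compares 6, 1, 1, 3, 0 and picks A; Column would get 2.
- Z: R compares 4, 1, 5, 9, 5 and picks D; Column would get 3.
Among 3, 9, 2, 3, the best is 9 at X. Subgame-perfect outcome: (B, X) with payoffs (8, 9).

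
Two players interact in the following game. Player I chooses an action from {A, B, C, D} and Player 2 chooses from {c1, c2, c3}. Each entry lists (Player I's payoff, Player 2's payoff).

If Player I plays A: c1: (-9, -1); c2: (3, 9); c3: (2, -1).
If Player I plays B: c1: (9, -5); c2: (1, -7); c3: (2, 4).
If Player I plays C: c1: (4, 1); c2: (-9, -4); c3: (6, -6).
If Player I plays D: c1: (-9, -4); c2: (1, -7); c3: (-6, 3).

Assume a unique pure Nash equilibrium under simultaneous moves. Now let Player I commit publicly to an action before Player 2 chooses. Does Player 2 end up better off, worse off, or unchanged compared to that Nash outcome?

Solve by backward induction (Player I leads).
- A → Player 2 plays c2 (best of -1, 9, -1); Player I gets 3.
- B → Player 2 plays c3 (best of -5, -7, 4); Player I gets 2.
- C → Player 2 plays c1 (best of 1, -4, -6); Player I gets 4.
- D → Player 2 plays c3 (best of -4, -7, 3); Player I gets -6.
Among 3, 2, 4, -6, the best is 4 at C. Subgame-perfect outcome: (C, c1) with payoffs (4, 1).
Now find the simultaneous Nash equilibrium.
Player I's best replies: c1→B; c2→A; c3→C.
Player 2's best replies: A→c2; B→c3; C→c1; D→c3.
Only (A, c2) has each player best-responding; Nash payoffs (3, 9).
Player 2 earns 1 sequentially versus 9 at the Nash outcome: worse off.

worse off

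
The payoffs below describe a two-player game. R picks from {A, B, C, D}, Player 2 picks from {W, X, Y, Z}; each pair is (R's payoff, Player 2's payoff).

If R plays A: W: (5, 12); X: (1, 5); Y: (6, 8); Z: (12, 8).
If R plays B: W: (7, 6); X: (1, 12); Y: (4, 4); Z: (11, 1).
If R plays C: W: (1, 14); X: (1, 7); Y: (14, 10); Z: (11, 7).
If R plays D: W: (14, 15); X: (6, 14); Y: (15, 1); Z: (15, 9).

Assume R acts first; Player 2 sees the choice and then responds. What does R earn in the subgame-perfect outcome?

Backward induction with R moving first.
- A → Player 2 plays W (best of 12, 5, 8, 8); R gets 5.
- B → Player 2 plays X (best of 6, 12, 4, 1); R gets 1.
- C → Player 2 plays W (best of 14, 7, 10, 7); R gets 1.
- D → Player 2 plays W (best of 15, 14, 1, 9); R gets 14.
R's induced payoffs are 5, 1, 1, 14, so R commits to D. Subgame-perfect outcome: (D, W) with payoffs (14, 15).

14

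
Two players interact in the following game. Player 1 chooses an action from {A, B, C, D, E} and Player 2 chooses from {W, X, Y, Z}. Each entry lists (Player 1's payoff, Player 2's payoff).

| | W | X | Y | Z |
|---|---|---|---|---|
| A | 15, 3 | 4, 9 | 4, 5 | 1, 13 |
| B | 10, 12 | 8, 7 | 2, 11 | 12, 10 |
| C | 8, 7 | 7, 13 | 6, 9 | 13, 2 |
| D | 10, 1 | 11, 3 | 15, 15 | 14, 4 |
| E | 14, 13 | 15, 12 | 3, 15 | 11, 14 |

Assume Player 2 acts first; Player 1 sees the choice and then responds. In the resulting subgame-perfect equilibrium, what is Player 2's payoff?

Work backward from Player 1's decision.
- W → Player 1 plays A (best of 15, 10, 8, 10, 14); Player 2 gets 3.
- X → Player 1 plays E (best of 4, 8, 7, 11, 15); Player 2 gets 12.
- Y → Player 1 plays D (best of 4, 2, 6, 15, 3); Player 2 gets 15.
- Z → Player 1 plays D (best of 1, 12, 13, 14, 11); Player 2 gets 4.
Maximizing over 3, 12, 15, 4, Player 2 chooses Y. Subgame-perfect outcome: (D, Y) with payoffs (15, 15).

15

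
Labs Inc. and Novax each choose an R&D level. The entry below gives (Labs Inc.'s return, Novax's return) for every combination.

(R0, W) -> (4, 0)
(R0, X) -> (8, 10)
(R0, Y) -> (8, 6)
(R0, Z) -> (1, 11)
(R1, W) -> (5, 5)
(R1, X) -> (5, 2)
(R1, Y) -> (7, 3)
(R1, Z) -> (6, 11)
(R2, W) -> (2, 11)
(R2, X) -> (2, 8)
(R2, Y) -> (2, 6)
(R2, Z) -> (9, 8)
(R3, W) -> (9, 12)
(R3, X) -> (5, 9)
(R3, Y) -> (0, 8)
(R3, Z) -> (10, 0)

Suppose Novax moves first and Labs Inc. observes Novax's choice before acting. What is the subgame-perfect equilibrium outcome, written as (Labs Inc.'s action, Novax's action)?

Labs Inc. best-responds to each possible Novax move:
- W: BR = R3, leader payoff 12.
- X: BR = R0, leader payoff 10.
- Y: BR = R0, leader payoff 6.
- Z: BR = R3, leader payoff 0.
Novax's induced payoffs are 12, 10, 6, 0, so Novax commits to W. Subgame-perfect outcome: (R3, W) with payoffs (9, 12).

(R3, W)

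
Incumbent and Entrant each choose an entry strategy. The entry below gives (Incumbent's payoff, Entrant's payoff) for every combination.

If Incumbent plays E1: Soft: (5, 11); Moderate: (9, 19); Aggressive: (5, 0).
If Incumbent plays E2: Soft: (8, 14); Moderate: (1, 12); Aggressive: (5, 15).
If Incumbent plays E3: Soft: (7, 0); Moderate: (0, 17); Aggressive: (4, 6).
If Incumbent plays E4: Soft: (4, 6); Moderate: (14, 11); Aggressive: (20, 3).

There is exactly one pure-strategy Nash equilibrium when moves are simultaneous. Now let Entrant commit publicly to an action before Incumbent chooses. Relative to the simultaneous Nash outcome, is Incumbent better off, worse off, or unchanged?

worse off

Work backward from Incumbent's decision.
- Soft: BR = E2, leader payoff 14.
- Moderate: BR = E4, leader payoff 11.
- Aggressive: BR = E4, leader payoff 3.
Entrant's induced payoffs are 14, 11, 3, so Entrant commits to Soft. Subgame-perfect outcome: (E2, Soft) with payoffs (8, 14).
Now find the simultaneous Nash equilibrium.
Incumbent's best replies: Soft→E2; Moderate→E4; Aggressive→E4.
Entrant's best replies: E1→Moderate; E2→Aggressive; E3→Moderate; E4→Moderate.
Only (E4, Moderate) has each player best-responding; Nash payoffs (14, 11).
Incumbent earns 8 sequentially versus 14 at the Nash outcome: worse off.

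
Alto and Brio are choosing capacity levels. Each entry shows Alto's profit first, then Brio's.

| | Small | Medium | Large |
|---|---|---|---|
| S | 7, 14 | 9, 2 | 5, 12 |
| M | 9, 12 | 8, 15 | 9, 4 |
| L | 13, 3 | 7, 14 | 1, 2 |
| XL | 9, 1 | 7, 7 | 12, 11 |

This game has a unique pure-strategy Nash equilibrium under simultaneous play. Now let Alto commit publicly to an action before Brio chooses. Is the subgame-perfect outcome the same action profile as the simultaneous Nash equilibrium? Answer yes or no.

yes

Work backward from Brio's decision.
- S: Brio compares 14, 2, 12 and picks Small; Alto would get 7.
- M: Brio compares 12, 15, 4 and picks Medium; Alto would get 8.
- L: Brio compares 3, 14, 2 and picks Medium; Alto would get 7.
- XL: Brio compares 1, 7, 11 and picks Large; Alto would get 12.
Among 7, 8, 7, 12, the best is 12 at XL. Subgame-perfect outcome: (XL, Large) with payoffs (12, 11).
Now find the simultaneous Nash equilibrium.
Alto's best replies: Small→L; Medium→S; Large→XL.
Brio's best replies: S→Small; M→Medium; L→Medium; XL→Large.
Only (XL, Large) has each player best-responding; Nash payoffs (12, 11).
Sequential outcome (XL, Large) coincides with the Nash profile (XL, Large).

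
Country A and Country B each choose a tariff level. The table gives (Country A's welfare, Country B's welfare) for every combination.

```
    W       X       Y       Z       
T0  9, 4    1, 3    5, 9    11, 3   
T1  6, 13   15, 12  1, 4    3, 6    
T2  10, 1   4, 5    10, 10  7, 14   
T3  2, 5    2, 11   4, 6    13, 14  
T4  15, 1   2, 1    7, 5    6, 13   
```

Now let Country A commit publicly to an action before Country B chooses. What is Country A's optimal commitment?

T3

Backward induction with Country A moving first.
- T0: BR = Y, leader payoff 5.
- T1: BR = W, leader payoff 6.
- T2: BR = Z, leader payoff 7.
- T3: BR = Z, leader payoff 13.
- T4: BR = Z, leader payoff 6.
Country A's induced payoffs are 5, 6, 7, 13, 6, so Country A commits to T3. Subgame-perfect outcome: (T3, Z) with payoffs (13, 14).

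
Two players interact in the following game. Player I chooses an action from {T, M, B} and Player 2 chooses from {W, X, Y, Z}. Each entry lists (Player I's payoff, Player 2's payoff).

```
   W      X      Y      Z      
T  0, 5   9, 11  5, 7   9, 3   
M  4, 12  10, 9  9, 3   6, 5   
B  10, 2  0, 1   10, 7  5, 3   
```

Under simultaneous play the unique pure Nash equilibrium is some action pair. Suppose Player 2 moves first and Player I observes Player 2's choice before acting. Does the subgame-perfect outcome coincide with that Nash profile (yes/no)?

Solve by backward induction (Player 2 leads).
- W: Player I compares 0, 4, 10 and picks B; Player 2 would get 2.
- X: Player I compares 9, 10, 0 and picks M; Player 2 would get 9.
- Y: Player I compares 5, 9, 10 and picks B; Player 2 would get 7.
- Z: Player I compares 9, 6, 5 and picks T; Player 2 would get 3.
Player 2's induced payoffs are 2, 9, 7, 3, so Player 2 commits to X. Subgame-perfect outcome: (M, X) with payoffs (10, 9).
For the simultaneous game, intersect best replies.
Player I's best replies: W→B; X→M; Y→B; Z→T.
Player 2's best replies: T→X; M→W; B→Y.
Only (B, Y) has each player best-responding; Nash payoffs (10, 7).
Sequential outcome (M, X) differs from the Nash profile (B, Y).

no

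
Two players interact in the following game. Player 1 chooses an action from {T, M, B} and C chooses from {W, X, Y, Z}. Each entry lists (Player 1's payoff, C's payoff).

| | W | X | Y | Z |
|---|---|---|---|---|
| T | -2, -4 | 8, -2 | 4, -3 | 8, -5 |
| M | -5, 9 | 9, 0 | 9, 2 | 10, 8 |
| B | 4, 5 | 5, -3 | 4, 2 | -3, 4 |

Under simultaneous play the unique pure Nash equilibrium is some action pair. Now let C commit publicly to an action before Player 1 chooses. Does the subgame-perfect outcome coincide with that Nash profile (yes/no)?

Solve by backward induction (C leads).
- W → Player 1 plays B (best of -2, -5, 4); C gets 5.
- X → Player 1 plays M (best of 8, 9, 5); C gets 0.
- Y → Player 1 plays M (best of 4, 9, 4); C gets 2.
- Z → Player 1 plays M (best of 8, 10, -3); C gets 8.
Maximizing over 5, 0, 2, 8, C chooses Z. Subgame-perfect outcome: (M, Z) with payoffs (10, 8).
Under simultaneous play:
Player 1's best replies: W→B; X→M; Y→M; Z→M.
C's best replies: T→X; M→W; B→W.
The unique mutual best reply is (B, W), giving (4, 5).
Sequential outcome (M, Z) differs from the Nash profile (B, W).

no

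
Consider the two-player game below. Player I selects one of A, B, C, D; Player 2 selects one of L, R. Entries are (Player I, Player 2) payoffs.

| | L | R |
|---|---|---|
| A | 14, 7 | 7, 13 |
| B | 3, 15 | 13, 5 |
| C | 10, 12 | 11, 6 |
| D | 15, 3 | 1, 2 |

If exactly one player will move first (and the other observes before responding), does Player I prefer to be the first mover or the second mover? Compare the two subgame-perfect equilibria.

If Player I leads: Player 2's best replies are A→R, B→L, C→L, D→L; Player I's induced payoffs 7, 3, 10, 15; outcome (D, L), payoffs (15, 3).
If Player 2 leads: Player I's best replies are L→D, R→B; Player 2's induced payoffs 3, 5; outcome (B, R), payoffs (13, 5).
Player I gets 15 moving first and 13 moving second, so Player I prefers to move first.

first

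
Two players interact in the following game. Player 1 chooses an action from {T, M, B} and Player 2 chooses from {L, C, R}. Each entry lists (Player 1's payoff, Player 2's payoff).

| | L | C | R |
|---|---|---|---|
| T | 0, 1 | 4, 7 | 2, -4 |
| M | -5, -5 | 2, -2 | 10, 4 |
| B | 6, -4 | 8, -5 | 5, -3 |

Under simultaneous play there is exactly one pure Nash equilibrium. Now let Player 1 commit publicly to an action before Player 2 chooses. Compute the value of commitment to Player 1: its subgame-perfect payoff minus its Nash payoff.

Solve by backward induction (Player 1 leads).
- T: Player 2 compares 1, 7, -4 and picks C; Player 1 would get 4.
- M: Player 2 compares -5, -2, 4 and picks R; Player 1 would get 10.
- B: Player 2 compares -4, -5, -3 and picks R; Player 1 would get 5.
Maximizing over 4, 10, 5, Player 1 chooses M. Subgame-perfect outcome: (M, R) with payoffs (10, 4).
For the simultaneous game, intersect best replies.
Player 1's best replies: L→B; C→B; R→M.
Player 2's best replies: T→C; M→R; B→R.
Only (M, R) has each player best-responding; Nash payoffs (10, 4).
Player 1's commitment gain: 10 − 10 = 0.

0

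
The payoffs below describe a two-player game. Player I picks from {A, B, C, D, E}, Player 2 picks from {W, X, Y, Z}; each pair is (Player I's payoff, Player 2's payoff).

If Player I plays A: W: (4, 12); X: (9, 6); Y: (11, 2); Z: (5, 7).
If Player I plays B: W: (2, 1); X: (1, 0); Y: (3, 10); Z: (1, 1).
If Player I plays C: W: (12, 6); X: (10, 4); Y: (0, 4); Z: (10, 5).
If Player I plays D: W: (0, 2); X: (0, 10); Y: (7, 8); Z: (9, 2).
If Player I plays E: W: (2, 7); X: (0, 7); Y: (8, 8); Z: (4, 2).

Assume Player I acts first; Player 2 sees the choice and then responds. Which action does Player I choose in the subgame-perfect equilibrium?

Backward induction with Player I moving first.
- A: Player 2 compares 12, 6, 2, 7 and picks W; Player I would get 4.
- B: Player 2 compares 1, 0, 10, 1 and picks Y; Player I would get 3.
- C: Player 2 compares 6, 4, 4, 5 and picks W; Player I would get 12.
- D: Player 2 compares 2, 10, 8, 2 and picks X; Player I would get 0.
- E: Player 2 compares 7, 7, 8, 2 and picks Y; Player I would get 8.
Maximizing over 4, 3, 12, 0, 8, Player I chooses C. Subgame-perfect outcome: (C, W) with payoffs (12, 6).

C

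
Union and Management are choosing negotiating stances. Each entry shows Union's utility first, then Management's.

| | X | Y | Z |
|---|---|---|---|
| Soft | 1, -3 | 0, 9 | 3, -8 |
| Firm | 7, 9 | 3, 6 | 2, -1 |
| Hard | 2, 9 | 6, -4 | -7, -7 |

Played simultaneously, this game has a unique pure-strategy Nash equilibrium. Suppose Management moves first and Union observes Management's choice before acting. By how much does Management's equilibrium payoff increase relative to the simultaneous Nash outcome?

Solve by backward induction (Management leads).
- X: Union compares 1, 7, 2 and picks Firm; Management would get 9.
- Y: Union compares 0, 3, 6 and picks Hard; Management would get -4.
- Z: Union compares 3, 2, -7 and picks Soft; Management would get -8.
Management's induced payoffs are 9, -4, -8, so Management commits to X. Subgame-perfect outcome: (Firm, X) with payoffs (7, 9).
For the simultaneous game, intersect best replies.
Union's best replies: X→Firm; Y→Hard; Z→Soft.
Management's best replies: Soft→Y; Firm→X; Hard→X.
The unique mutual best reply is (Firm, X), giving (7, 9).
Management's commitment gain: 9 − 9 = 0.

0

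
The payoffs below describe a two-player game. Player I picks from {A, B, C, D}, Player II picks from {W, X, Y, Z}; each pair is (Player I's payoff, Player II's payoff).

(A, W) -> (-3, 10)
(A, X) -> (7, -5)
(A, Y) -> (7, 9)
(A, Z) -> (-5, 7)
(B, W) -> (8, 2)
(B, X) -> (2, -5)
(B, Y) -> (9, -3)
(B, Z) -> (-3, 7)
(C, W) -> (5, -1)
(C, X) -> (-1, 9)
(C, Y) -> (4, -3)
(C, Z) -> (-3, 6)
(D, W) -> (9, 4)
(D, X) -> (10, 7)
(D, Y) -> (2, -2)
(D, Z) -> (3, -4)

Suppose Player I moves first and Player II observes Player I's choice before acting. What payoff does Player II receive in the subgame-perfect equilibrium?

Backward induction with Player I moving first.
- A: BR = W, leader payoff -3.
- B: BR = Z, leader payoff -3.
- C: BR = X, leader payoff -1.
- D: BR = X, leader payoff 10.
Player I's induced payoffs are -3, -3, -1, 10, so Player I commits to D. Subgame-perfect outcome: (D, X) with payoffs (10, 7).

7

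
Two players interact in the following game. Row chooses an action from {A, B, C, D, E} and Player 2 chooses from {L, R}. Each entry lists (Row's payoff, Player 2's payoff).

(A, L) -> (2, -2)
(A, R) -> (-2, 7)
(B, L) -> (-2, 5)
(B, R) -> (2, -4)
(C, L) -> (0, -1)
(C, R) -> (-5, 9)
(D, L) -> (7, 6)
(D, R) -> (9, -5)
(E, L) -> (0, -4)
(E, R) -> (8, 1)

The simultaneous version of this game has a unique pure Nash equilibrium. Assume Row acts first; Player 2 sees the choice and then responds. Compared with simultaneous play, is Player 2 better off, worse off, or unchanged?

worse off

Player 2 best-responds to each possible Row move:
- A → Player 2 plays R (best of -2, 7); Row gets -2.
- B → Player 2 plays L (best of 5, -4); Row gets -2.
- C → Player 2 plays R (best of -1, 9); Row gets -5.
- D → Player 2 plays L (best of 6, -5); Row gets 7.
- E → Player 2 plays R (best of -4, 1); Row gets 8.
Row's induced payoffs are -2, -2, -5, 7, 8, so Row commits to E. Subgame-perfect outcome: (E, R) with payoffs (8, 1).
Under simultaneous play:
Row's best replies: L→D; R→D.
Player 2's best replies: A→R; B→L; C→R; D→L; E→R.
The unique mutual best reply is (D, L), giving (7, 6).
Player 2 earns 1 sequentially versus 6 at the Nash outcome: worse off.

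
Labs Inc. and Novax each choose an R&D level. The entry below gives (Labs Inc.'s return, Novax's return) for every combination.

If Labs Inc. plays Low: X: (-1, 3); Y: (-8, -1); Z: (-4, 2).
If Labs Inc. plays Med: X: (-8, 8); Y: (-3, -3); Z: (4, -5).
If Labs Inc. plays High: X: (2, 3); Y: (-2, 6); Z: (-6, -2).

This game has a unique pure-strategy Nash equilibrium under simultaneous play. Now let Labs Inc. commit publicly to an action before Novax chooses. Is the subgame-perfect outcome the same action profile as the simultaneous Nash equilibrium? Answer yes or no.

no

Backward induction with Labs Inc. moving first.
- Low → Novax plays X (best of 3, -1, 2); Labs Inc. gets -1.
- Med → Novax plays X (best of 8, -3, -5); Labs Inc. gets -8.
- High → Novax plays Y (best of 3, 6, -2); Labs Inc. gets -2.
Maximizing over -1, -8, -2, Labs Inc. chooses Low. Subgame-perfect outcome: (Low, X) with payoffs (-1, 3).
Under simultaneous play:
Labs Inc.'s best replies: X→High; Y→High; Z→Med.
Novax's best replies: Low→X; Med→X; High→Y.
Only (High, Y) has each player best-responding; Nash payoffs (-2, 6).
Sequential outcome (Low, X) differs from the Nash profile (High, Y).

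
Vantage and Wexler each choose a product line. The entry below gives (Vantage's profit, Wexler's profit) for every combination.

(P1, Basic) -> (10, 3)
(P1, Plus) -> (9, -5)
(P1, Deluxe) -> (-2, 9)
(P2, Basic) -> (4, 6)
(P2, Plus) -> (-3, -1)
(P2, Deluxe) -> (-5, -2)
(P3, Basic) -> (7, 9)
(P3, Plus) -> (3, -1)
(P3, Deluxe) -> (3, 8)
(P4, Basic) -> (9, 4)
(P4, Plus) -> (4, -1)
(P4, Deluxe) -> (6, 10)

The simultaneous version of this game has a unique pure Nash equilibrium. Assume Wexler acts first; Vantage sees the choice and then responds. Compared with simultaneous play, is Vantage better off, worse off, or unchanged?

Solve by backward induction (Wexler leads).
- Basic → Vantage plays P1 (best of 10, 4, 7, 9); Wexler gets 3.
- Plus → Vantage plays P1 (best of 9, -3, 3, 4); Wexler gets -5.
- Deluxe → Vantage plays P4 (best of -2, -5, 3, 6); Wexler gets 10.
Wexler's induced payoffs are 3, -5, 10, so Wexler commits to Deluxe. Subgame-perfect outcome: (P4, Deluxe) with payoffs (6, 10).
For the simultaneous game, intersect best replies.
Vantage's best replies: Basic→P1; Plus→P1; Deluxe→P4.
Wexler's best replies: P1→Deluxe; P2→Basic; P3→Basic; P4→Deluxe.
Only (P4, Deluxe) has each player best-responding; Nash payoffs (6, 10).
Vantage earns 6 sequentially versus 6 at the Nash outcome: unchanged.

unchanged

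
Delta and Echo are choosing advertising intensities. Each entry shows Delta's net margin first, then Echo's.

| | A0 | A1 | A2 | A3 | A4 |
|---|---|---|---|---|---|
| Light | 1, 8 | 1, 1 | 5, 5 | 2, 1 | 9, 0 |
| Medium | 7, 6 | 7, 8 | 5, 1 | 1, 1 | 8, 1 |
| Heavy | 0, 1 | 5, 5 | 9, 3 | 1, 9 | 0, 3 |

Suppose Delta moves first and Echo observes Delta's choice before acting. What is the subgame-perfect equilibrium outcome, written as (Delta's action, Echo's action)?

Backward induction with Delta moving first.
- Light → Echo plays A0 (best of 8, 1, 5, 1, 0); Delta gets 1.
- Medium → Echo plays A1 (best of 6, 8, 1, 1, 1); Delta gets 7.
- Heavy → Echo plays A3 (best of 1, 5, 3, 9, 3); Delta gets 1.
Among 1, 7, 1, the best is 7 at Medium. Subgame-perfect outcome: (Medium, A1) with payoffs (7, 8).

(Medium, A1)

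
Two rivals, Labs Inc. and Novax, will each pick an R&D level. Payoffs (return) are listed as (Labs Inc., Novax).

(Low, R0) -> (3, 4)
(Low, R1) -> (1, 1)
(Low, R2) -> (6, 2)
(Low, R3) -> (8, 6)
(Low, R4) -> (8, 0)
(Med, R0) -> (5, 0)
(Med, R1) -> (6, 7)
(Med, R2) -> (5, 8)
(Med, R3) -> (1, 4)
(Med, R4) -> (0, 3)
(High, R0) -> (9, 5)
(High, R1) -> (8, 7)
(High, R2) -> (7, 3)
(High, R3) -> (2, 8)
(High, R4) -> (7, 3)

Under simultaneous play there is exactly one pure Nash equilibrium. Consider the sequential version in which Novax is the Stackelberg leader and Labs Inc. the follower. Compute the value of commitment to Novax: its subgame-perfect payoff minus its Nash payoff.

Labs Inc. best-responds to each possible Novax move:
- R0: Labs Inc. compares 3, 5, 9 and picks High; Novax would get 5.
- R1: Labs Inc. compares 1, 6, 8 and picks High; Novax would get 7.
- R2: Labs Inc. compares 6, 5, 7 and picks High; Novax would get 3.
- R3: Labs Inc. compares 8, 1, 2 and picks Low; Novax would get 6.
- R4: Labs Inc. compares 8, 0, 7 and picks Low; Novax would get 0.
Novax's induced payoffs are 5, 7, 3, 6, 0, so Novax commits to R1. Subgame-perfect outcome: (High, R1) with payoffs (8, 7).
Now find the simultaneous Nash equilibrium.
Labs Inc.'s best replies: R0→High; R1→High; R2→High; R3→Low; R4→Low.
Novax's best replies: Low→R3; Med→R2; High→R3.
Only (Low, R3) has each player best-responding; Nash payoffs (8, 6).
Novax's commitment gain: 7 − 6 = 1.

1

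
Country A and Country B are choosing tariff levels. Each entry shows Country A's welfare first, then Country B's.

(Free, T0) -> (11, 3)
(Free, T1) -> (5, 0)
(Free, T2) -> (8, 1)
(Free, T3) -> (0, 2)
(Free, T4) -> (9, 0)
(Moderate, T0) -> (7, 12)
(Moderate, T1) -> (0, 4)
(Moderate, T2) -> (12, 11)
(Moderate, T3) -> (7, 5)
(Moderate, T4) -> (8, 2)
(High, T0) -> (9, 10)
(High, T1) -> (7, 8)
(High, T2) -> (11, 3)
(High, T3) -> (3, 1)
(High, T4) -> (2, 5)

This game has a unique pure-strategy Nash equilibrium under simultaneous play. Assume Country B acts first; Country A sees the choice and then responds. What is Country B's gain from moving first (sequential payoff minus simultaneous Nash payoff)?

Country A best-responds to each possible Country B move:
- T0: Country A compares 11, 7, 9 and picks Free; Country B would get 3.
- T1: Country A compares 5, 0, 7 and picks High; Country B would get 8.
- T2: Country A compares 8, 12, 11 and picks Moderate; Country B would get 11.
- T3: Country A compares 0, 7, 3 and picks Moderate; Country B would get 5.
- T4: Country A compares 9, 8, 2 and picks Free; Country B would get 0.
Country B's induced payoffs are 3, 8, 11, 5, 0, so Country B commits to T2. Subgame-perfect outcome: (Moderate, T2) with payoffs (12, 11).
For the simultaneous game, intersect best replies.
Country A's best replies: T0→Free; T1→High; T2→Moderate; T3→Moderate; T4→Free.
Country B's best replies: Free→T0; Moderate→T0; High→T0.
Only (Free, T0) has each player best-responding; Nash payoffs (11, 3).
Country B's commitment gain: 11 − 3 = 8.

8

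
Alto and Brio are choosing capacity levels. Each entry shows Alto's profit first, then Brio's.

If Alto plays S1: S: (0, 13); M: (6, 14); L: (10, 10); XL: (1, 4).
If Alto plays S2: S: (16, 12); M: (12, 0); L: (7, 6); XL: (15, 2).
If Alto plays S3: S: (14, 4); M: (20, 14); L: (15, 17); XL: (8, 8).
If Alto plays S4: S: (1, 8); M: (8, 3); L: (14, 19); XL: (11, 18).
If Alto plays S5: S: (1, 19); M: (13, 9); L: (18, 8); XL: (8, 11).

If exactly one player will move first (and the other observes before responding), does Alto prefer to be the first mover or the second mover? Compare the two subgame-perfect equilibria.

If Alto leads: Brio's best replies are S1→M, S2→S, S3→L, S4→L, S5→S; Alto's induced payoffs 6, 16, 15, 14, 1; outcome (S2, S), payoffs (16, 12).
If Brio leads: Alto's best replies are S→S2, M→S3, L→S5, XL→S2; Brio's induced payoffs 12, 14, 8, 2; outcome (S3, M), payoffs (20, 14).
Alto gets 16 moving first and 20 moving second, so Alto prefers to move second.

second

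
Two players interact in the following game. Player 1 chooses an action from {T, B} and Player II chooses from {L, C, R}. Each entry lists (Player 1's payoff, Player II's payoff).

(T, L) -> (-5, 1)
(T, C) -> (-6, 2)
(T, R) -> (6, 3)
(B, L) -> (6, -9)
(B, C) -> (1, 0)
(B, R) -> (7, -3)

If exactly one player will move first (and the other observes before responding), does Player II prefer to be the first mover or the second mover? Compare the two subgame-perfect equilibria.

If Player 1 leads: Player II's best replies are T→R, B→C; Player 1's induced payoffs 6, 1; outcome (T, R), payoffs (6, 3).
If Player II leads: Player 1's best replies are L→B, C→B, R→B; Player II's induced payoffs -9, 0, -3; outcome (B, C), payoffs (1, 0).
Player II gets 0 moving first and 3 moving second, so Player II prefers to move second.

second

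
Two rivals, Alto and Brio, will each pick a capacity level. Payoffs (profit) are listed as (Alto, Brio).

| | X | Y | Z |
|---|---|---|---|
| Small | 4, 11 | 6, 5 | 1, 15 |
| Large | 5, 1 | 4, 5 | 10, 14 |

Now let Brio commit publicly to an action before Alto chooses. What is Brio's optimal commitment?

Z

Work backward from Alto's decision.
- X: Alto compares 4, 5 and picks Large; Brio would get 1.
- Y: Alto compares 6, 4 and picks Small; Brio would get 5.
- Z: Alto compares 1, 10 and picks Large; Brio would get 14.
Brio's induced payoffs are 1, 5, 14, so Brio commits to Z. Subgame-perfect outcome: (Large, Z) with payoffs (10, 14).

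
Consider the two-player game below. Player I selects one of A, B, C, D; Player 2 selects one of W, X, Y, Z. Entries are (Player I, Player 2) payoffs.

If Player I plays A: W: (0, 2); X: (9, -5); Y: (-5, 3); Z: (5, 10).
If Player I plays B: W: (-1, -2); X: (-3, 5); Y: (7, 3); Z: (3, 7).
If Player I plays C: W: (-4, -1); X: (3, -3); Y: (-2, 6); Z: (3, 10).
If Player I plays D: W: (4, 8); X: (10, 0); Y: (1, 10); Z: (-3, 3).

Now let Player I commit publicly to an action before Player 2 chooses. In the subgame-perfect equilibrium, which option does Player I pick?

A

Player 2 best-responds to each possible Player I move:
- A → Player 2 plays Z (best of 2, -5, 3, 10); Player I gets 5.
- B → Player 2 plays Z (best of -2, 5, 3, 7); Player I gets 3.
- C → Player 2 plays Z (best of -1, -3, 6, 10); Player I gets 3.
- D → Player 2 plays Y (best of 8, 0, 10, 3); Player I gets 1.
Maximizing over 5, 3, 3, 1, Player I chooses A. Subgame-perfect outcome: (A, Z) with payoffs (5, 10).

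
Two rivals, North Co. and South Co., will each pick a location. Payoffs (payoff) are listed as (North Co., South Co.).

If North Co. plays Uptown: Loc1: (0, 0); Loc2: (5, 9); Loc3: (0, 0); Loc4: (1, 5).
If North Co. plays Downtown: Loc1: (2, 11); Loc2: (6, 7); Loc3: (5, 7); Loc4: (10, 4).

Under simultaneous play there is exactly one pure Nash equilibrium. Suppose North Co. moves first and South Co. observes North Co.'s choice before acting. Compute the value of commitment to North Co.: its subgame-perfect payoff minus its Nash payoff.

Work backward from South Co.'s decision.
- Uptown: South Co. compares 0, 9, 0, 5 and picks Loc2; North Co. would get 5.
- Downtown: South Co. compares 11, 7, 7, 4 and picks Loc1; North Co. would get 2.
North Co.'s induced payoffs are 5, 2, so North Co. commits to Uptown. Subgame-perfect outcome: (Uptown, Loc2) with payoffs (5, 9).
Now find the simultaneous Nash equilibrium.
North Co.'s best replies: Loc1→Downtown; Loc2→Downtown; Loc3→Downtown; Loc4→Downtown.
South Co.'s best replies: Uptown→Loc2; Downtown→Loc1.
Only (Downtown, Loc1) has each player best-responding; Nash payoffs (2, 11).
North Co.'s commitment gain: 5 − 2 = 3.

3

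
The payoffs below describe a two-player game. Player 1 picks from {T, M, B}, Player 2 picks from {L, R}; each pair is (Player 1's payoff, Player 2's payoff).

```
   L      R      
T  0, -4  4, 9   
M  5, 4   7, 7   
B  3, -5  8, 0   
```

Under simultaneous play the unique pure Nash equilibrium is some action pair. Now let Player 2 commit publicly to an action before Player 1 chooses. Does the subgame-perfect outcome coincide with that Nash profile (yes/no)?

Solve by backward induction (Player 2 leads).
- L → Player 1 plays M (best of 0, 5, 3); Player 2 gets 4.
- R → Player 1 plays B (best of 4, 7, 8); Player 2 gets 0.
Player 2's induced payoffs are 4, 0, so Player 2 commits to L. Subgame-perfect outcome: (M, L) with payoffs (5, 4).
Under simultaneous play:
Player 1's best replies: L→M; R→B.
Player 2's best replies: T→R; M→R; B→R.
Only (B, R) has each player best-responding; Nash payoffs (8, 0).
Sequential outcome (M, L) differs from the Nash profile (B, R).

no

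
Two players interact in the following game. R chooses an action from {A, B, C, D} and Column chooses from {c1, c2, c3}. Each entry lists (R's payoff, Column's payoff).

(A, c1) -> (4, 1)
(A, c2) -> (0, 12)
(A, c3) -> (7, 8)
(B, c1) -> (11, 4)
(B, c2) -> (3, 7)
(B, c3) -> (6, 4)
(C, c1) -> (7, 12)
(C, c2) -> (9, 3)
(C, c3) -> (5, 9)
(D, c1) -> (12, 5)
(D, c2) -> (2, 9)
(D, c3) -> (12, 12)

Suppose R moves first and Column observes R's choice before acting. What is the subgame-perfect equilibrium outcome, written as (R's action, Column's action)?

Work backward from Column's decision.
- A: Column compares 1, 12, 8 and picks c2; R would get 0.
- B: Column compares 4, 7, 4 and picks c2; R would get 3.
- C: Column compares 12, 3, 9 and picks c1; R would get 7.
- D: Column compares 5, 9, 12 and picks c3; R would get 12.
R's induced payoffs are 0, 3, 7, 12, so R commits to D. Subgame-perfect outcome: (D, c3) with payoffs (12, 12).

(D, c3)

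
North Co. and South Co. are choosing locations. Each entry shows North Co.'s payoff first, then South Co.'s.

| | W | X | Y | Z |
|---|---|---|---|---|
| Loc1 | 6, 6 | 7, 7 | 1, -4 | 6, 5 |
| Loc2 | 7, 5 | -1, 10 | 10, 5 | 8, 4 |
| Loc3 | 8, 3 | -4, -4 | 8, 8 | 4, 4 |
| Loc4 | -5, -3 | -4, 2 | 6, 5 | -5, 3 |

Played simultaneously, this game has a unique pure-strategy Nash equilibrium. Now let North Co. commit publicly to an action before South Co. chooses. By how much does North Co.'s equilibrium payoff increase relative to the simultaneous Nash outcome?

1

Work backward from South Co.'s decision.
- Loc1: South Co. compares 6, 7, -4, 5 and picks X; North Co. would get 7.
- Loc2: South Co. compares 5, 10, 5, 4 and picks X; North Co. would get -1.
- Loc3: South Co. compares 3, -4, 8, 4 and picks Y; North Co. would get 8.
- Loc4: South Co. compares -3, 2, 5, 3 and picks Y; North Co. would get 6.
Maximizing over 7, -1, 8, 6, North Co. chooses Loc3. Subgame-perfect outcome: (Loc3, Y) with payoffs (8, 8).
For the simultaneous game, intersect best replies.
North Co.'s best replies: W→Loc3; X→Loc1; Y→Loc2; Z→Loc2.
South Co.'s best replies: Loc1→X; Loc2→X; Loc3→Y; Loc4→Y.
Only (Loc1, X) has each player best-responding; Nash payoffs (7, 7).
North Co.'s commitment gain: 8 − 7 = 1.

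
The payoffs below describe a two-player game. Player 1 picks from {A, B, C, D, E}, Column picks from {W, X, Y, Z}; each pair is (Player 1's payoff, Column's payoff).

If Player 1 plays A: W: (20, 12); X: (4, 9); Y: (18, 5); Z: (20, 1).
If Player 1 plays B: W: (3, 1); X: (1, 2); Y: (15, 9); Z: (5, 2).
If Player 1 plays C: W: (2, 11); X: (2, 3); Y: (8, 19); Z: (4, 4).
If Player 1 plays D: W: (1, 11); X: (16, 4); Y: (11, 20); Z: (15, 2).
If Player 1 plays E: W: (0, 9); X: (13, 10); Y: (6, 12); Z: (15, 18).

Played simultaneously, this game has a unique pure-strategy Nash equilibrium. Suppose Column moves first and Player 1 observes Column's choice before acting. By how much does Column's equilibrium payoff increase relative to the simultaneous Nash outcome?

Backward induction with Column moving first.
- W: Player 1 compares 20, 3, 2, 1, 0 and picks A; Column would get 12.
- X: Player 1 compares 4, 1, 2, 16, 13 and picks D; Column would get 4.
- Y: Player 1 compares 18, 15, 8, 11, 6 and picks A; Column would get 5.
- Z: Player 1 compares 20, 5, 4, 15, 15 and picks A; Column would get 1.
Column's induced payoffs are 12, 4, 5, 1, so Column commits to W. Subgame-perfect outcome: (A, W) with payoffs (20, 12).
Under simultaneous play:
Player 1's best replies: W→A; X→D; Y→A; Z→A.
Column's best replies: A→W; B→Y; C→Y; D→Y; E→Z.
Only (A, W) has each player best-responding; Nash payoffs (20, 12).
Column's commitment gain: 12 − 12 = 0.

0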